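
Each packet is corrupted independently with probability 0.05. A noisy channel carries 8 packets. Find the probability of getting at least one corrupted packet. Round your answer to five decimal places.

P(at least one) = 1 − P(none) = 1 − (1 − 0.05)^8
= 1 − 0.6634204 = 0.3365796

0.33658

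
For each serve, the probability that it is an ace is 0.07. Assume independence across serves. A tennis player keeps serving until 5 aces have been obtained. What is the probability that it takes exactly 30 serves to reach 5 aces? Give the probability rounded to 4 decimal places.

0.0065

Y = trial on which the fifth success occurs; negative binomial, r=5, p=0.07.
P(Y=30) = C(29,4) · p^5 · (1−p)^25
= 23751 · 1.6807e-06 · 0.16296 = 0.006505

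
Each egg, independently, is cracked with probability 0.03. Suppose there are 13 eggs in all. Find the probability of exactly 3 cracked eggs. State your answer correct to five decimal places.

0.00569

X ~ Binomial(n=13, p=0.03).
P(X=3) = C(13,3) · p^3 · (1−p)^10
= 286 · 2.7e-05 · 0.73742 = 0.0056944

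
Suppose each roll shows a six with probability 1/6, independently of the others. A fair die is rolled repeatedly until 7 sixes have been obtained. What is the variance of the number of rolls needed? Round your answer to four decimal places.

Y = total rolls until the seventh success; negative binomial with r=7, p=0.166667.
Var(Y) = r(1−p)/p² = 7·0.833333 / 0.166667² = 210.000000

210.0000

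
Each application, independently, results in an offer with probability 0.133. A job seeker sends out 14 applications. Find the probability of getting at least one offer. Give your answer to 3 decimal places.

0.864

P(at least one) = 1 − P(none) = 1 − (1 − 0.133)^14
= 1 − 0.13560 = 0.86440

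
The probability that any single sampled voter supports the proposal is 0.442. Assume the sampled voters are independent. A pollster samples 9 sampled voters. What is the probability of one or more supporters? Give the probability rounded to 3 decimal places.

0.995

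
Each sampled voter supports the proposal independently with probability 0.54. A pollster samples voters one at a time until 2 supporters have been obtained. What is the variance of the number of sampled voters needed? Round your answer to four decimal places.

3.1550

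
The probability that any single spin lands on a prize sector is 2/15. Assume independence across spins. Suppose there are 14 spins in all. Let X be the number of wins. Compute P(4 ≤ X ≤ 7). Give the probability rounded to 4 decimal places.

X ~ Binomial(14, 0.133333); P(4 ≤ X ≤ 7) = Σ C(14,k) p^k (1−p)^(14−k) over k:
  k=4: C(14,4)·0.133333^4·0.866667^10 = 0.075633
  k=5: C(14,5)·0.133333^5·0.866667^9 = 0.023272
  k=6: C(14,6)·0.133333^6·0.866667^8 = 0.005370
  k=7: C(14,7)·0.133333^7·0.866667^7 = 0.000944
Total = 0.105219

0.1052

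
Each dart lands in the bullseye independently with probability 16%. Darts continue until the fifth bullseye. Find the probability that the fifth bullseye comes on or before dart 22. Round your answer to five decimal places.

Finishing within 22 darts ⇔ at least 5 successes in the first 22. With X ~ Binomial(22, 0.16), P(Y ≤ 22) = 1 − P(X ≤ 4).
  k=0: C(22,0)·0.16^0·0.84^22 = 0.0215846
  k=1: C(22,1)·0.16^1·0.84^21 = 0.0904498
  k=2: C(22,2)·0.16^2·0.84^20 = 0.1808996
  k=3: C(22,3)·0.16^3·0.84^19 = 0.2297138
  k=4: C(22,4)·0.16^4·0.84^18 = 0.2078363
1 − 0.7304842 = 0.2695158

0.26952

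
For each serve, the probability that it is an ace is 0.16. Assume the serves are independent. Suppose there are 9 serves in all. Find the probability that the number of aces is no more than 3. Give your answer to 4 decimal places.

X ~ Binomial(9, 0.16); P(X ≤ 3) = Σ C(9,k) p^k (1−p)^(9−k) over k:
  k=0: C(9,0)·0.16^0·0.84^9 = 0.208216
  k=1: C(9,1)·0.16^1·0.84^8 = 0.356941
  k=2: C(9,2)·0.16^2·0.84^7 = 0.271955
  k=3: C(9,3)·0.16^3·0.84^6 = 0.120869
Total = 0.957981

0.9580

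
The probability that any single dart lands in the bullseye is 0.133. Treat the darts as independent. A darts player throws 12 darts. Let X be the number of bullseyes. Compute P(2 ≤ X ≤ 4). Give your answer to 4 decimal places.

X ~ Binomial(12, 0.133); P(2 ≤ X ≤ 4) = Σ C(12,k) p^k (1−p)^(12−k) over k:
  k=2: C(12,2)·0.133^2·0.867^10 = 0.280181
  k=3: C(12,3)·0.133^3·0.867^9 = 0.143268
  k=4: C(12,4)·0.133^4·0.867^8 = 0.049450
Total = 0.472899

0.4729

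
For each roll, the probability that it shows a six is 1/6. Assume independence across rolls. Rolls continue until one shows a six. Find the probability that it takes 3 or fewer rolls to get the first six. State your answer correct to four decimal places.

0.4213

Y = number of rolls to the first success; geometric, p = 0.166667.
P(Y ≤ 3) = 1 − (1−p)^3 = 1 − 0.578704 = 0.421296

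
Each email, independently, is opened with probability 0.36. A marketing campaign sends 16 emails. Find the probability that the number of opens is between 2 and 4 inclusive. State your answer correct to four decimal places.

0.2534

X ~ Binomial(16, 0.36); P(2 ≤ X ≤ 4) = Σ C(16,k) p^k (1−p)^(16−k) over k:
  k=2: C(16,2)·0.36^2·0.64^14 = 0.030082
  k=3: C(16,3)·0.36^3·0.64^13 = 0.078965
  k=4: C(16,4)·0.36^4·0.64^12 = 0.144358
Total = 0.253405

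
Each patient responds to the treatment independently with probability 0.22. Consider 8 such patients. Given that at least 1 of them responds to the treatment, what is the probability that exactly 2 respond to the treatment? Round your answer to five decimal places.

X ~ Binomial(8, 0.22). Want P(X=2 | X≥1) = P(X=2) / P(X≥1).
P(X=2) = C(8,2)·0.22^2·0.78^6 = 0.3051905
P(X≥1) = 1 − 0.1370114 = 0.8629886
Ratio = 0.3051905 / 0.8629886 = 0.3536437

0.35364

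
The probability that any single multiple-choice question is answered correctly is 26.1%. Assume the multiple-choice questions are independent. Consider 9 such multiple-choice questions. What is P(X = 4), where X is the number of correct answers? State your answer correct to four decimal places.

0.1289

X ~ Binomial(n=9, p=0.261).
P(X=4) = C(9,4) · p^4 · (1−p)^5
= 126 · 0.0046405 · 0.22041 = 0.128871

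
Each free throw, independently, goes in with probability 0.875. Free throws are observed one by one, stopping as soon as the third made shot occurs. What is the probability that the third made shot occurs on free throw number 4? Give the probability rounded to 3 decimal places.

Y = trial on which the third success occurs; negative binomial, r=3, p=0.875.
P(Y=4) = C(3,2) · p^3 · (1−p)^1
= 3 · 0.66992 · 0.125 = 0.25122

0.251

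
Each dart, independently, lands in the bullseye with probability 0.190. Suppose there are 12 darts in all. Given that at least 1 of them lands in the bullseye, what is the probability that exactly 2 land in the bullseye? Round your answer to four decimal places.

0.3148

X ~ Binomial(12, 0.19). Want P(X=2 | X≥1) = P(X=2) / P(X≥1).
P(X=2) = C(12,2)·0.19^2·0.81^10 = 0.289669
P(X≥1) = 1 − 0.079766 = 0.920234
Ratio = 0.289669 / 0.920234 = 0.314777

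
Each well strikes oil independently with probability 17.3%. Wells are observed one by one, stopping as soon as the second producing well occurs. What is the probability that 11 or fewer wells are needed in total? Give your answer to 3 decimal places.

Finishing within 11 wells ⇔ at least 2 successes in the first 11. With X ~ Binomial(11, 0.173), P(Y ≤ 11) = 1 − P(X ≤ 1).
  k=0: C(11,0)·0.173^0·0.827^11 = 0.12375
  k=1: C(11,1)·0.173^1·0.827^10 = 0.28477
1 − 0.40852 = 0.59148

0.591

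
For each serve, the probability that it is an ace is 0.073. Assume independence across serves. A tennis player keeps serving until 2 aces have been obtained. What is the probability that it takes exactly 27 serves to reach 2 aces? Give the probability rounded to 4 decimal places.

0.0208

Y = trial on which the second success occurs; negative binomial, r=2, p=0.073.
P(Y=27) = C(26,1) · p^2 · (1−p)^25
= 26 · 0.005329 · 0.15031 = 0.020826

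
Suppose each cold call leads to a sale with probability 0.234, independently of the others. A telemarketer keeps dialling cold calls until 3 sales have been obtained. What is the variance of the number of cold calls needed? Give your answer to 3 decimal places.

41.968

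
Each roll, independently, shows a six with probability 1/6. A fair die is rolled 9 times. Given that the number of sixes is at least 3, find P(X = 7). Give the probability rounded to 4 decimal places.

0.0005

X ~ Binomial(9, 0.166667). Want P(X=7 | X≥3) = P(X=7) / P(X≥3).
P(X=7) = C(9,7)·0.166667^7·0.833333^2 = 0.000089
P(X≥3) = 1 − 0.193807 − 0.348852 − 0.279082 = 0.178260
Ratio = 0.000089 / 0.178260 = 0.000501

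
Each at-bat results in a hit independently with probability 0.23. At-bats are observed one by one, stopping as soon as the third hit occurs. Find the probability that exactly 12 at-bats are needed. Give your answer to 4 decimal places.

Y = trial on which the third success occurs; negative binomial, r=3, p=0.23.
P(Y=12) = C(11,2) · p^3 · (1−p)^9
= 55 · 0.012167 · 0.095152 = 0.063674

0.0637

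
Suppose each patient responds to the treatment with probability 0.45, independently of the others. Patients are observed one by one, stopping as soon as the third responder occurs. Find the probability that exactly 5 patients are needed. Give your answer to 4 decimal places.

0.1654

Y = trial on which the third success occurs; negative binomial, r=3, p=0.45.
P(Y=5) = C(4,2) · p^3 · (1−p)^2
= 6 · 0.091125 · 0.3025 = 0.165392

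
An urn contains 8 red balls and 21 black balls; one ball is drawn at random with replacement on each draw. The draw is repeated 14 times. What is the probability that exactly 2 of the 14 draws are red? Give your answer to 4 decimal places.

X ~ Binomial(n=14, p=0.275862).
P(X=2) = C(14,2) · p^2 · (1−p)^12
= 91 · 0.0761 · 0.02079 = 0.143973

0.1440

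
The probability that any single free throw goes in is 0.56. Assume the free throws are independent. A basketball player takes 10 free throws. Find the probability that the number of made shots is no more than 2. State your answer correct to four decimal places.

0.0236

X ~ Binomial(10, 0.56); P(X ≤ 2) = Σ C(10,k) p^k (1−p)^(10−k) over k:
  k=0: C(10,0)·0.56^0·0.44^10 = 0.000272
  k=1: C(10,1)·0.56^1·0.44^9 = 0.003461
  k=2: C(10,2)·0.56^2·0.44^8 = 0.019825
Total = 0.023558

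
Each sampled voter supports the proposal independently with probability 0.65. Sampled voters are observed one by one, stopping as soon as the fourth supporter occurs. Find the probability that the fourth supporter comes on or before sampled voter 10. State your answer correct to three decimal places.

0.974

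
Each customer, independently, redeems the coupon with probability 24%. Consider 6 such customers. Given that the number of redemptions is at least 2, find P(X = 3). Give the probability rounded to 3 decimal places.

X ~ Binomial(6, 0.24). Want P(X=3 | X≥2) = P(X=3) / P(X≥2).
P(X=3) = C(6,3)·0.24^3·0.76^3 = 0.12137
P(X≥2) = 1 − 0.19270 − 0.36512 = 0.44218
Ratio = 0.12137 / 0.44218 = 0.27447

0.274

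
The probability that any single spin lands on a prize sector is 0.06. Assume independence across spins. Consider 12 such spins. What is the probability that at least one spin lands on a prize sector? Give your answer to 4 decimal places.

P(at least one) = 1 − P(none) = 1 − (1 − 0.06)^12
= 1 − 0.475920 = 0.524080

0.5241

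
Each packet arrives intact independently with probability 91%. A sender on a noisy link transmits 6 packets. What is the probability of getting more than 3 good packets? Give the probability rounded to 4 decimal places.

0.9882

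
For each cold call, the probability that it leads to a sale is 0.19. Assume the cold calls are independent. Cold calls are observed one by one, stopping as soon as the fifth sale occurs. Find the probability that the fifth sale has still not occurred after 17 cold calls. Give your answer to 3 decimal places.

Needing more than 17 cold calls ⇔ fewer than 5 successes in the first 17. With X ~ Binomial(17, 0.19), P(Y > 17) = P(X ≤ 4).
  k=0: C(17,0)·0.19^0·0.81^17 = 0.02781
  k=1: C(17,1)·0.19^1·0.81^16 = 0.11091
  k=2: C(17,2)·0.19^2·0.81^15 = 0.20812
  k=3: C(17,3)·0.19^3·0.81^14 = 0.24410
  k=4: C(17,4)·0.19^4·0.81^13 = 0.20040
P(X ≤ 4) = 0.79134

0.791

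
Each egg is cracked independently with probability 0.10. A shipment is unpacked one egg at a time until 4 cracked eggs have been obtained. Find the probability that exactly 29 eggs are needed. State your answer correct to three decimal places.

Y = trial on which the fourth success occurs; negative binomial, r=4, p=0.10.
P(Y=29) = C(28,3) · p^4 · (1−p)^25
= 3276 · 0.0001 · 0.07179 = 0.02352

0.024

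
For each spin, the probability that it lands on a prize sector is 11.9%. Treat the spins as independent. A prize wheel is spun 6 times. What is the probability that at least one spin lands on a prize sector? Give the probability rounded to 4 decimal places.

P(at least one) = 1 − P(none) = 1 − (1 − 0.119)^6
= 1 − 0.467579 = 0.532421

0.5324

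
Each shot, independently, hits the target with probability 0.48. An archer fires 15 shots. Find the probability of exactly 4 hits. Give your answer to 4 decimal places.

0.0545

X ~ Binomial(n=15, p=0.48).
P(X=4) = C(15,4) · p^4 · (1−p)^11
= 1365 · 0.053084 · 0.00075169 = 0.054467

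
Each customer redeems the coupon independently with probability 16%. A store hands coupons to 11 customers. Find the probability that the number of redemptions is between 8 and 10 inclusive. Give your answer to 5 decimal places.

0.00004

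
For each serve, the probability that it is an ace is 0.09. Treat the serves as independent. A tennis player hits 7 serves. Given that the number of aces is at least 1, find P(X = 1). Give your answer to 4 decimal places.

X ~ Binomial(7, 0.09). Want P(X=1 | X≥1) = P(X=1) / P(X≥1).
P(X=1) = C(7,1)·0.09^1·0.91^6 = 0.357758
P(X≥1) = 1 − 0.516761 = 0.483239
Ratio = 0.357758 / 0.483239 = 0.740333

0.7403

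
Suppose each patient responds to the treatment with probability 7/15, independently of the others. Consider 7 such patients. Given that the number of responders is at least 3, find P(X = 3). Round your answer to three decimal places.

0.402

X ~ Binomial(7, 0.466667). Want P(X=3 | X≥3) = P(X=3) / P(X≥3).
P(X=3) = C(7,3)·0.466667^3·0.533333^4 = 0.28780
P(X≥3) = 1 − 0.01227 − 0.07518 − 0.19735 = 0.71520
Ratio = 0.28780 / 0.71520 = 0.40240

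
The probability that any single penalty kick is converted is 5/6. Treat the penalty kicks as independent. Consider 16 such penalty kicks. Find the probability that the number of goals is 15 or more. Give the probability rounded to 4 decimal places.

0.2272

X ~ Binomial(16, 0.833333); P(X ≥ 15) = Σ C(16,k) p^k (1−p)^(16−k) over k:
  k=15: C(16,15)·0.833333^15·0.166667^1 = 0.173081
  k=16: C(16,16)·0.833333^16·0.166667^0 = 0.054088
Total = 0.227169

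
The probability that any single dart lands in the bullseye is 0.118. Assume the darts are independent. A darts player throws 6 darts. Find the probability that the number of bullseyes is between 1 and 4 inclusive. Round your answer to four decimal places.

0.5291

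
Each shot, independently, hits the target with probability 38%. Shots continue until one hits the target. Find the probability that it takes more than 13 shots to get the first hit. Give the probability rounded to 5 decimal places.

Y = number of shots to the first success; geometric, p = 0.38.
P(Y > 13) = P(first 13 all fail) = (1−p)^13 = 0.0020003

0.00200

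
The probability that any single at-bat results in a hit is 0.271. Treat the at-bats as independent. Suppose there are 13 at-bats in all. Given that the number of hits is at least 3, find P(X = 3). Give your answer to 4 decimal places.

0.3318

X ~ Binomial(13, 0.271). Want P(X=3 | X≥3) = P(X=3) / P(X≥3).
P(X=3) = C(13,3)·0.271^3·0.729^10 = 0.241295
P(X≥3) = 1 − 0.016423 − 0.079368 − 0.177026 = 0.727184
Ratio = 0.241295 / 0.727184 = 0.331822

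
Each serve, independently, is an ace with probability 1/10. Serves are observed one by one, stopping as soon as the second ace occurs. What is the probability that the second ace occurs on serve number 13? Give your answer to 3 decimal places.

0.038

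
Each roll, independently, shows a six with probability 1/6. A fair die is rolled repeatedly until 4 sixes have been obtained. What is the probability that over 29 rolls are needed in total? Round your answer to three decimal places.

Needing more than 29 rolls ⇔ fewer than 4 successes in the first 29. With X ~ Binomial(29, 0.166667), P(Y > 29) = P(X ≤ 3).
  k=0: C(29,0)·0.166667^0·0.833333^29 = 0.00506
  k=1: C(29,1)·0.166667^1·0.833333^28 = 0.02932
  k=2: C(29,2)·0.166667^2·0.833333^27 = 0.08210
  k=3: C(29,3)·0.166667^3·0.833333^26 = 0.14778
P(X ≤ 3) = 0.26425

0.264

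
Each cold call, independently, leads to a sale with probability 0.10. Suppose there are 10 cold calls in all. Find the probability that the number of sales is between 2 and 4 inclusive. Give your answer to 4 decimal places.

0.2623

X ~ Binomial(10, 0.10); P(2 ≤ X ≤ 4) = Σ C(10,k) p^k (1−p)^(10−k) over k:
  k=2: C(10,2)·0.10^2·0.90^8 = 0.193710
  k=3: C(10,3)·0.10^3·0.90^7 = 0.057396
  k=4: C(10,4)·0.10^4·0.90^6 = 0.011160
Total = 0.262266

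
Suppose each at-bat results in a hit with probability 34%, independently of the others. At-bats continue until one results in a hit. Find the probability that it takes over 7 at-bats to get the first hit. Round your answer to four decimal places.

Y = number of at-bats to the first success; geometric, p = 0.34.
P(Y > 7) = P(first 7 all fail) = (1−p)^7 = 0.054552

0.0546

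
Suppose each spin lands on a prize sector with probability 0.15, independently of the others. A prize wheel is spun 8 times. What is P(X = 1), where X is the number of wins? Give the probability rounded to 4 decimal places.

X ~ Binomial(n=8, p=0.15).
P(X=1) = C(8,1) · p^1 · (1−p)^7
= 8 · 0.15 · 0.32058 = 0.384693

0.3847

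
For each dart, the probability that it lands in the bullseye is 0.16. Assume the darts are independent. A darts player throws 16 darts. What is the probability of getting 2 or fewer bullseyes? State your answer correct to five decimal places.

0.51620

X ~ Binomial(16, 0.16); P(X ≤ 2) = Σ C(16,k) p^k (1−p)^(16−k) over k:
  k=0: C(16,0)·0.16^0·0.84^16 = 0.0614425
  k=1: C(16,1)·0.16^1·0.84^15 = 0.1872532
  k=2: C(16,2)·0.16^2·0.84^14 = 0.2675046
Total = 0.5162002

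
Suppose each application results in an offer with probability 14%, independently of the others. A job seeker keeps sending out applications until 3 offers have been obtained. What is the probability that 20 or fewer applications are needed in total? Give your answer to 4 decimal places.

0.5450

Finishing within 20 applications ⇔ at least 3 successes in the first 20. With X ~ Binomial(20, 0.14), P(Y ≤ 20) = 1 − P(X ≤ 2).
  k=0: C(20,0)·0.14^0·0.86^20 = 0.048974
  k=1: C(20,1)·0.14^1·0.86^19 = 0.159451
  k=2: C(20,2)·0.14^2·0.86^18 = 0.246594
1 − 0.455019 = 0.544981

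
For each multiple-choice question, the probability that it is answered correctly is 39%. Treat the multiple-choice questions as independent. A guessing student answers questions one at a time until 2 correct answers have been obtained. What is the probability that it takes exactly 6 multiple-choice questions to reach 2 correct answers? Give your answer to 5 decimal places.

0.10530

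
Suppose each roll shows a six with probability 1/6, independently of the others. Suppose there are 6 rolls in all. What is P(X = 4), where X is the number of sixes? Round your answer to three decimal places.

X ~ Binomial(n=6, p=0.166667).
P(X=4) = C(6,4) · p^4 · (1−p)^2
= 15 · 0.0007716 · 0.69444 = 0.00804

0.008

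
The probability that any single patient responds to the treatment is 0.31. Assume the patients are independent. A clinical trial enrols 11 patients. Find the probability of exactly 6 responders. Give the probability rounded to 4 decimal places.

0.0641

X ~ Binomial(n=11, p=0.31).
P(X=6) = C(11,6) · p^6 · (1−p)^5
= 462 · 0.0008875 · 0.1564 = 0.064129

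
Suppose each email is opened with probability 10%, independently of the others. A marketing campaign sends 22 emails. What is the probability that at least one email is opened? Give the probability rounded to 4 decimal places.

0.9015

P(at least one) = 1 − P(none) = 1 − (1 − 0.10)^22
= 1 − 0.098477 = 0.901523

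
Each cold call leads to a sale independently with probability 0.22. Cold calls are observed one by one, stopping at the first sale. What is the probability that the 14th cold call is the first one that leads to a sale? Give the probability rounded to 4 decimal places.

Geometric (trials to first success), p = 0.22.
P(Y = 14) = (1−p)^13 · p = 0.039558 · 0.22 = 0.008703

0.0087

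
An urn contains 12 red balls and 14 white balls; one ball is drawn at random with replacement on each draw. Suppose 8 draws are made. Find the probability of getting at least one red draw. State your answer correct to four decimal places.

P(at least one) = 1 − P(none) = 1 − (1 − 0.461538)^8
= 1 − 0.007067 = 0.992933

0.9929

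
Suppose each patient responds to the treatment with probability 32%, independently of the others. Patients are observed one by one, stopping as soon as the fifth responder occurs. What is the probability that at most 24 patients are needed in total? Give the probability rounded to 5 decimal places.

0.92304

Finishing within 24 patients ⇔ at least 5 successes in the first 24. With X ~ Binomial(24, 0.32), P(Y ≤ 24) = 1 − P(X ≤ 4).
  k=0: C(24,0)·0.32^0·0.68^24 = 0.0000955
  k=1: C(24,1)·0.32^1·0.68^23 = 0.0010791
  k=2: C(24,2)·0.32^2·0.68^22 = 0.0058399
  k=3: C(24,3)·0.32^3·0.68^21 = 0.0201534
  k=4: C(24,4)·0.32^4·0.68^20 = 0.0497907
1 − 0.0769586 = 0.9230414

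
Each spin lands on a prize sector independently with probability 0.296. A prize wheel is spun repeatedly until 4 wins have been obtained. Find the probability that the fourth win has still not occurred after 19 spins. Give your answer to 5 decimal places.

Needing more than 19 spins ⇔ fewer than 4 successes in the first 19. With X ~ Binomial(19, 0.296), P(Y > 19) = P(X ≤ 3).
  k=0: C(19,0)·0.296^0·0.704^19 = 0.0012702
  k=1: C(19,1)·0.296^1·0.704^18 = 0.0101474
  k=2: C(19,2)·0.296^2·0.704^17 = 0.0383985
  k=3: C(19,3)·0.296^3·0.704^16 = 0.0914874
P(X ≤ 3) = 0.1413036

0.14130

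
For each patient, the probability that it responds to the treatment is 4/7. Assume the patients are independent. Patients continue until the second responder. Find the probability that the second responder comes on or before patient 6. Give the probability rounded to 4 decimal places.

Finishing within 6 patients ⇔ at least 2 successes in the first 6. With X ~ Binomial(6, 0.571429), P(Y ≤ 6) = 1 − P(X ≤ 1).
  k=0: C(6,0)·0.571429^0·0.428571^6 = 0.006196
  k=1: C(6,1)·0.571429^1·0.428571^5 = 0.049571
1 − 0.055768 = 0.944232

0.9442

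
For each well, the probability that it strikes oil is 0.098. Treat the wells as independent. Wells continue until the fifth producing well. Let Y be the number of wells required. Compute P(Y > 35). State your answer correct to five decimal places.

Needing more than 35 wells ⇔ fewer than 5 successes in the first 35. With X ~ Binomial(35, 0.098), P(Y > 35) = P(X ≤ 4).
  k=0: C(35,0)·0.098^0·0.902^35 = 0.0270538
  k=1: C(35,1)·0.098^1·0.902^34 = 0.1028766
  k=2: C(35,2)·0.098^2·0.902^33 = 0.1900137
  k=3: C(35,3)·0.098^3·0.902^32 = 0.2270895
  k=4: C(35,4)·0.098^4·0.902^31 = 0.1973816
P(X ≤ 4) = 0.7444151

0.74442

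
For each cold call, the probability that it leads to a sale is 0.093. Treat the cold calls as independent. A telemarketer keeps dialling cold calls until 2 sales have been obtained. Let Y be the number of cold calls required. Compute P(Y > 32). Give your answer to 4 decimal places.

Needing more than 32 cold calls ⇔ fewer than 2 successes in the first 32. With X ~ Binomial(32, 0.093), P(Y > 32) = P(X ≤ 1).
  k=0: C(32,0)·0.093^0·0.907^32 = 0.043998
  k=1: C(32,1)·0.093^1·0.907^31 = 0.144364
P(X ≤ 1) = 0.188362

0.1884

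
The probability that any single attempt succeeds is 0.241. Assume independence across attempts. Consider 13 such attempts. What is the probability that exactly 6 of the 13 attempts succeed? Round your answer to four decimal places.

0.0488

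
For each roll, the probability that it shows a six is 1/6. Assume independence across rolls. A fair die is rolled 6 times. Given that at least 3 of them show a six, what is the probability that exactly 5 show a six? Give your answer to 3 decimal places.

0.010

X ~ Binomial(6, 0.166667). Want P(X=5 | X≥3) = P(X=5) / P(X≥3).
P(X=5) = C(6,5)·0.166667^5·0.833333^1 = 0.00064
P(X≥3) = 1 − 0.33490 − 0.40188 − 0.20094 = 0.06229
Ratio = 0.00064 / 0.06229 = 0.01032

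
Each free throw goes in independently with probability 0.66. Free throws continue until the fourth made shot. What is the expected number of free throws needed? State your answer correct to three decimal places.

Y = total free throws until the fourth success; negative binomial with r=4, p=0.66.
E[Y] = r / p = 4 / 0.66 = 6.06061

6.061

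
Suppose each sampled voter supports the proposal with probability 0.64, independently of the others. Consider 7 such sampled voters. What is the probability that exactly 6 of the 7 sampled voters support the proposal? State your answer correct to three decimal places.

X ~ Binomial(n=7, p=0.64).
P(X=6) = C(7,6) · p^6 · (1−p)^1
= 7 · 0.068719 · 0.36 = 0.17317

0.173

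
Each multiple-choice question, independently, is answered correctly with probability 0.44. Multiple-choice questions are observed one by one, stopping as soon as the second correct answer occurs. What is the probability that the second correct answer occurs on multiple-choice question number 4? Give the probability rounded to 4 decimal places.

0.1821

Y = trial on which the second success occurs; negative binomial, r=2, p=0.44.
P(Y=4) = C(3,1) · p^2 · (1−p)^2
= 3 · 0.1936 · 0.3136 = 0.182139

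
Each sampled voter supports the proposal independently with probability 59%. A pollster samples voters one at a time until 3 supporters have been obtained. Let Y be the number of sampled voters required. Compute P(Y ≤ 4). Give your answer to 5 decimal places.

0.45800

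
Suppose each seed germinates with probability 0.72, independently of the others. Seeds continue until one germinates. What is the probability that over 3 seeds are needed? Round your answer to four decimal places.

0.0220

Y = number of seeds to the first success; geometric, p = 0.72.
P(Y > 3) = P(first 3 all fail) = (1−p)^3 = 0.021952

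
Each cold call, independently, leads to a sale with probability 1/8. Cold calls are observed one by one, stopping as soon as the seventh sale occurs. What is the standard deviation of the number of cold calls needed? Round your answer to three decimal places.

19.799

Y = total cold calls until the seventh success; negative binomial with r=7, p=0.125.
SD(Y) = √[r(1−p)/p²] = √(392.00000) = 19.79899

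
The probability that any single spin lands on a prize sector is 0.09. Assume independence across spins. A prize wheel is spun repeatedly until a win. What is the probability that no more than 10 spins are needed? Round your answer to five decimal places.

0.61058

Y = number of spins to the first success; geometric, p = 0.09.
P(Y ≤ 10) = 1 − (1−p)^10 = 1 − 0.3894161 = 0.6105839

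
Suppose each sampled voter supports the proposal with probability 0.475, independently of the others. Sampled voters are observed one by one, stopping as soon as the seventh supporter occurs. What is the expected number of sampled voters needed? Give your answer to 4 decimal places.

14.7368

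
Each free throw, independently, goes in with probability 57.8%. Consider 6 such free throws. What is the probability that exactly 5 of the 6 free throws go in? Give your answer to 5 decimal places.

0.16334

X ~ Binomial(n=6, p=0.578).
P(X=5) = C(6,5) · p^5 · (1−p)^1
= 6 · 0.064512 · 0.422 = 0.1633439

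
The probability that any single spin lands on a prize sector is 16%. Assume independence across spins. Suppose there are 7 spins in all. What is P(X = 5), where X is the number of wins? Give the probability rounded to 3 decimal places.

0.002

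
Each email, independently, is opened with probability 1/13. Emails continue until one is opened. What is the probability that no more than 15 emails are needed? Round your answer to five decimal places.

0.69900

Y = number of emails to the first success; geometric, p = 0.076923.
P(Y ≤ 15) = 1 − (1−p)^15 = 1 − 0.3010013 = 0.6989987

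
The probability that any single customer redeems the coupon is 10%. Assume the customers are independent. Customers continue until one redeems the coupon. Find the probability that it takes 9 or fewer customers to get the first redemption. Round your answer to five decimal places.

Y = number of customers to the first success; geometric, p = 0.10.
P(Y ≤ 9) = 1 − (1−p)^9 = 1 − 0.3874205 = 0.6125795

0.61258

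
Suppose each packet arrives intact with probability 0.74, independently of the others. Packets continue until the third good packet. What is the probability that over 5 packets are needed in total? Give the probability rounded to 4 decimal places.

0.1143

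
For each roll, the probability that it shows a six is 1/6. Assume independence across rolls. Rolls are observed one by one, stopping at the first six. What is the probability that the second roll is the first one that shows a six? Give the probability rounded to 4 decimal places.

0.1389

Geometric (trials to first success), p = 0.166667.
P(Y = 2) = (1−p)^1 · p = 0.83333 · 0.166667 = 0.138889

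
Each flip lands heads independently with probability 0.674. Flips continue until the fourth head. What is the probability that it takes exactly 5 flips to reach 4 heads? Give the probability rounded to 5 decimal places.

Y = trial on which the fourth success occurs; negative binomial, r=4, p=0.674.
P(Y=5) = C(4,3) · p^4 · (1−p)^1
= 4 · 0.20637 · 0.326 = 0.2691022

0.26910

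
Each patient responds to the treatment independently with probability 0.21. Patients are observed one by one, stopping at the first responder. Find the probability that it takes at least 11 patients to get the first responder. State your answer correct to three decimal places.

0.095

Y = number of patients to the first success; geometric, p = 0.21.
P(Y > 10) = P(first 10 all fail) = (1−p)^10 = 0.09468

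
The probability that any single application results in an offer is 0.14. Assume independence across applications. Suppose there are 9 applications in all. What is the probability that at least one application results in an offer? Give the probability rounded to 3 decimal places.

0.743

P(at least one) = 1 − P(none) = 1 − (1 − 0.14)^9
= 1 − 0.25733 = 0.74267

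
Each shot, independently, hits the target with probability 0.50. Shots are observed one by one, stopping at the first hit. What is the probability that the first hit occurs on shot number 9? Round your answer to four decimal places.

Geometric (trials to first success), p = 0.50.
P(Y = 9) = (1−p)^8 · p = 0.0039062 · 0.50 = 0.001953

0.0020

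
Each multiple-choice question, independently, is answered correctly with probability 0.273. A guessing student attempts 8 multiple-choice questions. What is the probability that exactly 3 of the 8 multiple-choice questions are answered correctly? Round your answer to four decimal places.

0.2314

X ~ Binomial(n=8, p=0.273).
P(X=3) = C(8,3) · p^3 · (1−p)^5
= 56 · 0.020346 · 0.20308 = 0.231392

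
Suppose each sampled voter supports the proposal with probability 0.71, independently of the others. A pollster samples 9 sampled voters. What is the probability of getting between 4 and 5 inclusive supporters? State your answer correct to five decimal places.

X ~ Binomial(9, 0.71); P(4 ≤ X ≤ 5) = Σ C(9,k) p^k (1−p)^(9−k) over k:
  k=4: C(9,4)·0.71^4·0.29^5 = 0.0656741
  k=5: C(9,5)·0.71^5·0.29^4 = 0.1607882
Total = 0.2264623

0.22646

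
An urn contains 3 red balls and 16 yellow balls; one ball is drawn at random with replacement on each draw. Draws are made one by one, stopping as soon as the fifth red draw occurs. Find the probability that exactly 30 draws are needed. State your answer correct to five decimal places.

0.03175

Y = trial on which the fifth success occurs; negative binomial, r=5, p=0.157895.
P(Y=30) = C(29,4) · p^5 · (1−p)^25
= 23751 · 9.8138e-05 · 0.013619 = 0.0317453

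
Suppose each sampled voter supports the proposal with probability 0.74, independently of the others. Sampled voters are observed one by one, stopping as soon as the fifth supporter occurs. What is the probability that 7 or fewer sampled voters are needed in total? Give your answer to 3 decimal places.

0.735

Finishing within 7 sampled voters ⇔ at least 5 successes in the first 7. With X ~ Binomial(7, 0.74), P(Y ≤ 7) = 1 − P(X ≤ 4).
  k=0: C(7,0)·0.74^0·0.26^7 = 0.00008
  k=1: C(7,1)·0.74^1·0.26^6 = 0.00160
  k=2: C(7,2)·0.74^2·0.26^5 = 0.01366
  k=3: C(7,3)·0.74^3·0.26^4 = 0.06481
  k=4: C(7,4)·0.74^4·0.26^3 = 0.18447
1 − 0.26462 = 0.73538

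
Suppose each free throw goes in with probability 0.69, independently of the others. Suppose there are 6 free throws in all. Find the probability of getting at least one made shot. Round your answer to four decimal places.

0.9991

P(at least one) = 1 − P(none) = 1 − (1 − 0.69)^6
= 1 − 0.000888 = 0.999112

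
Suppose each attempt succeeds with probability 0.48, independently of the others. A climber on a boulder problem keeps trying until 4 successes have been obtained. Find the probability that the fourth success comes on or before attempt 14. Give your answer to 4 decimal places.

Finishing within 14 attempts ⇔ at least 4 successes in the first 14. With X ~ Binomial(14, 0.48), P(Y ≤ 14) = 1 − P(X ≤ 3).
  k=0: C(14,0)·0.48^0·0.52^14 = 0.000106
  k=1: C(14,1)·0.48^1·0.52^13 = 0.001366
  k=2: C(14,2)·0.48^2·0.52^12 = 0.008195
  k=3: C(14,3)·0.48^3·0.52^11 = 0.030260
1 − 0.039926 = 0.960074

0.9601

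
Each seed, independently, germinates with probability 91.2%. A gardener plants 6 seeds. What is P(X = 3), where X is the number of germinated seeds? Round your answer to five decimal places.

X ~ Binomial(n=6, p=0.912).
P(X=3) = C(6,3) · p^3 · (1−p)^3
= 20 · 0.75855 · 0.00068147 = 0.0103386

0.01034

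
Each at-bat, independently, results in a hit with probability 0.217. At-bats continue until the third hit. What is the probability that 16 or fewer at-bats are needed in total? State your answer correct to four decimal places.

Finishing within 16 at-bats ⇔ at least 3 successes in the first 16. With X ~ Binomial(16, 0.217), P(Y ≤ 16) = 1 − P(X ≤ 2).
  k=0: C(16,0)·0.217^0·0.783^16 = 0.019961
  k=1: C(16,1)·0.217^1·0.783^15 = 0.088513
  k=2: C(16,2)·0.217^2·0.783^14 = 0.183978
1 − 0.292452 = 0.707548

0.7075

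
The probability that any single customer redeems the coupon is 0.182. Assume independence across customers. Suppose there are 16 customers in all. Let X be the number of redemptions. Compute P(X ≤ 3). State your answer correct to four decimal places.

X ~ Binomial(16, 0.182); P(X ≤ 3) = Σ C(16,k) p^k (1−p)^(16−k) over k:
  k=0: C(16,0)·0.182^0·0.818^16 = 0.040184
  k=1: C(16,1)·0.182^1·0.818^15 = 0.143051
  k=2: C(16,2)·0.182^2·0.818^14 = 0.238710
  k=3: C(16,3)·0.182^3·0.818^13 = 0.247854
Total = 0.669798

0.6698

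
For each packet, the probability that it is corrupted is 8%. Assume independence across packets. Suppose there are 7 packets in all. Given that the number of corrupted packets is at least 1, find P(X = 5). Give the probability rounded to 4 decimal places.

X ~ Binomial(7, 0.08). Want P(X=5 | X≥1) = P(X=5) / P(X≥1).
P(X=5) = C(7,5)·0.08^5·0.92^2 = 0.000058
P(X≥1) = 1 − 0.557847 = 0.442153
Ratio = 0.000058 / 0.442153 = 0.000132

0.0001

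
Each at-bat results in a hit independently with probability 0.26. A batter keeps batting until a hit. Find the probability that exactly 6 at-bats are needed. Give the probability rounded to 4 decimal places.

Geometric (trials to first success), p = 0.26.
P(Y = 6) = (1−p)^5 · p = 0.2219 · 0.26 = 0.057694

0.0577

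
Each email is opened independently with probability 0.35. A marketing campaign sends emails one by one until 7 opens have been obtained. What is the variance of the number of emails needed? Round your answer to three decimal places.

Y = total emails until the seventh success; negative binomial with r=7, p=0.35.
Var(Y) = r(1−p)/p² = 7·0.65 / 0.35² = 37.14286

37.143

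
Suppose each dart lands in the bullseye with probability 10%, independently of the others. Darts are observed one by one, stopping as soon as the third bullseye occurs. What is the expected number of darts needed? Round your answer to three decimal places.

Y = total darts until the third success; negative binomial with r=3, p=0.10.
E[Y] = r / p = 3 / 0.10 = 30.00000

30.000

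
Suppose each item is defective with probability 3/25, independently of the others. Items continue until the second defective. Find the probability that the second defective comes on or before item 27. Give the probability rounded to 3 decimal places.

0.852

Finishing within 27 items ⇔ at least 2 successes in the first 27. With X ~ Binomial(27, 0.12), P(Y ≤ 27) = 1 − P(X ≤ 1).
  k=0: C(27,0)·0.12^0·0.88^27 = 0.03170
  k=1: C(27,1)·0.12^1·0.88^26 = 0.11671
1 − 0.14840 = 0.85160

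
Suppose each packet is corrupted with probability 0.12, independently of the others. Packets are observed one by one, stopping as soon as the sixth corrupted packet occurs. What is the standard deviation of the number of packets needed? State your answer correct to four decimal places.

Y = total packets until the sixth success; negative binomial with r=6, p=0.12.
SD(Y) = √[r(1−p)/p²] = √(366.666667) = 19.148542

19.1485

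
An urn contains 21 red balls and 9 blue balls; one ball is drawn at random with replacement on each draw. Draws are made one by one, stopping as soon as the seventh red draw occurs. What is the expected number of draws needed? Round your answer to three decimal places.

Y = total draws until the seventh success; negative binomial with r=7, p=0.70.
E[Y] = r / p = 7 / 0.70 = 10.00000

10.000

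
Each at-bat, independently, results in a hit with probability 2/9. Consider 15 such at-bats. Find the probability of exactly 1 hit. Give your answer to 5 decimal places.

0.09882

X ~ Binomial(n=15, p=0.222222).
P(X=1) = C(15,1) · p^1 · (1−p)^14
= 15 · 0.22222 · 0.029647 = 0.0988226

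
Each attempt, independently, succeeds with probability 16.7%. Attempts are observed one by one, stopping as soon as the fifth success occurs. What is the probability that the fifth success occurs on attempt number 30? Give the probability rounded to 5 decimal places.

0.03202

Y = trial on which the fifth success occurs; negative binomial, r=5, p=0.167.
P(Y=30) = C(29,4) · p^5 · (1−p)^25
= 23751 · 0.00012989 · 0.010378 = 0.0320176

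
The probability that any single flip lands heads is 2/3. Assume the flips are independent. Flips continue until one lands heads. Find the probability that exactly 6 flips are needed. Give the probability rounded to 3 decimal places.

0.003

Geometric (trials to first success), p = 0.666667.
P(Y = 6) = (1−p)^5 · p = 0.0041152 · 0.666667 = 0.00274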